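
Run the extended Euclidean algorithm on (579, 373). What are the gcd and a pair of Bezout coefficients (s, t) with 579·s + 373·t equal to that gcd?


Euclidean algorithm on (579, 373) — divide until remainder is 0:
  579 = 1 · 373 + 206
  373 = 1 · 206 + 167
  206 = 1 · 167 + 39
  167 = 4 · 39 + 11
  39 = 3 · 11 + 6
  11 = 1 · 6 + 5
  6 = 1 · 5 + 1
  5 = 5 · 1 + 0
gcd(579, 373) = 1.
Track Bezout coefficients alongside the remainders: start with r₀ = 579 = a·1 + b·0 (s = 1, t = 0) and r₁ = 373 = a·0 + b·1 (s = 0, t = 1); each new remainder r_{k+1} = r_{k-1} − q_k·r_k inherits s_{k+1} = s_{k-1} − q_k·s_k, t_{k+1} = t_{k-1} − q_k·t_k, so r_k = a·s_k + b·t_k at every step:
  q = 1: r = 206, s = 1 − 1·0 = 1, t = 0 − 1·1 = -1  (check: 579·1 + 373·(-1) = 206)
  q = 1: r = 167, s = 0 − 1·1 = -1, t = 1 − 1·(-1) = 2  (check: 579·(-1) + 373·2 = 167)
  q = 1: r = 39, s = 1 − 1·(-1) = 2, t = -1 − 1·2 = -3  (check: 579·2 + 373·(-3) = 39)
  q = 4: r = 11, s = -1 − 4·2 = -9, t = 2 − 4·(-3) = 14  (check: 579·(-9) + 373·14 = 11)
  q = 3: r = 6, s = 2 − 3·(-9) = 29, t = -3 − 3·14 = -45  (check: 579·29 + 373·(-45) = 6)
  q = 1: r = 5, s = -9 − 1·29 = -38, t = 14 − 1·(-45) = 59  (check: 579·(-38) + 373·59 = 5)
  q = 1: r = 1, s = 29 − 1·(-38) = 67, t = -45 − 1·59 = -104  (check: 579·67 + 373·(-104) = 1)
The row with r = 1 (the gcd) gives the Bezout coefficients s = 67, t = -104.
Result: 579 · (67) + 373 · (-104) = 1.

gcd(579, 373) = 1; s = 67, t = -104 (check: 579·67 + 373·(-104) = 1).


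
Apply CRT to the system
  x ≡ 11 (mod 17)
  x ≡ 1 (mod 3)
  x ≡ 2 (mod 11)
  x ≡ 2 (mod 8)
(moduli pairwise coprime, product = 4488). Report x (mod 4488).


Product of moduli M = 17 · 3 · 11 · 8 = 4488.
Merge one congruence at a time:
  Start: x ≡ 11 (mod 17).
  Combine with x ≡ 1 (mod 3); new modulus lcm = 51.
    Write x = 11 + 17·t and substitute into x ≡ 1 (mod 3): 17·t ≡ 1 − 11 = -10 (mod 3).
    Reduce coefficients mod 3: 2·t ≡ 2 (mod 3).
    The inverse of 2 mod 3 is 2 (since 2·2 = 4 = 1·3 + 1), so t ≡ 2·2 = 4 ≡ 1 (mod 3).
    Then x = 11 + 17·1 = 28, valid modulo lcm(17, 3) = 51: x ≡ 28 (mod 51).
  Combine with x ≡ 2 (mod 11); new modulus lcm = 561.
    Write x = 28 + 51·t and substitute into x ≡ 2 (mod 11): 51·t ≡ 2 − 28 = -26 (mod 11).
    Reduce coefficients mod 11: 7·t ≡ 7 (mod 11).
    The inverse of 7 mod 11 is 8 (since 7·8 = 56 = 5·11 + 1), so t ≡ 8·7 = 56 ≡ 1 (mod 11).
    Then x = 28 + 51·1 = 79, valid modulo lcm(51, 11) = 561: x ≡ 79 (mod 561).
  Combine with x ≡ 2 (mod 8); new modulus lcm = 4488.
    Write x = 79 + 561·t and substitute into x ≡ 2 (mod 8): 561·t ≡ 2 − 79 = -77 (mod 8).
    Reduce coefficients mod 8: 1·t ≡ 3 (mod 8).
    So t ≡ 3 (mod 8).
    Then x = 79 + 561·3 = 1762, valid modulo lcm(561, 8) = 4488: x ≡ 1762 (mod 4488).
Verify against each original: 1762 mod 17 = 11, 1762 mod 3 = 1, 1762 mod 11 = 2, 1762 mod 8 = 2.

x ≡ 1762 (mod 4488).


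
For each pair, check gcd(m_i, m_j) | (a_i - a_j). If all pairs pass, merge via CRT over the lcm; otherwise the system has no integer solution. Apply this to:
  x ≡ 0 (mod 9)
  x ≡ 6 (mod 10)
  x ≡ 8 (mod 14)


Moduli 9, 10, 14 are not pairwise coprime, so CRT works modulo lcm(m_i) when all pairwise compatibility conditions hold.
Pairwise compatibility: gcd(m_i, m_j) must divide a_i - a_j for every pair.
Merge one congruence at a time:
  Start: x ≡ 0 (mod 9).
  Combine with x ≡ 6 (mod 10): gcd(9, 10) = 1; 6 - 0 = 6, which IS divisible by 1, so compatible.
    Write x = 0 + 9·t and substitute into x ≡ 6 (mod 10): 9·t ≡ 6 − 0 = 6 (mod 10).
    The inverse of 9 mod 10 is 9 (since 9·9 = 81 = 8·10 + 1), so t ≡ 9·6 = 54 ≡ 4 (mod 10).
    Then x = 0 + 9·4 = 36, valid modulo lcm(9, 10) = 90: x ≡ 36 (mod 90).
  Combine with x ≡ 8 (mod 14): gcd(90, 14) = 2; 8 - 36 = -28, which IS divisible by 2, so compatible.
    Write x = 36 + 90·t and substitute into x ≡ 8 (mod 14): 90·t ≡ 8 − 36 = -28 (mod 14).
    Divide the congruence (and modulus) by g = 2: 45·t ≡ -14 (mod 7).
    Reduce coefficients mod 7: 3·t ≡ 0 (mod 7).
    The inverse of 3 mod 7 is 5 (since 3·5 = 15 = 2·7 + 1), so t ≡ 5·0 = 0 ≡ 0 (mod 7).
    Then x = 36 + 90·0 = 36, valid modulo lcm(90, 14) = 630: x ≡ 36 (mod 630).
Verify: 36 mod 9 = 0, 36 mod 10 = 6, 36 mod 14 = 8.

x ≡ 36 (mod 630).


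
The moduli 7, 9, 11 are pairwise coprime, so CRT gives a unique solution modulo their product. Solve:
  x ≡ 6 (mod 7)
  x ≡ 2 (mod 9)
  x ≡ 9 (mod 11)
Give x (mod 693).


Moduli 7, 9, 11 are pairwise coprime; by CRT there is a unique solution modulo M = 7 · 9 · 11 = 693.
Solve pairwise, accumulating the modulus:
  Start with x ≡ 6 (mod 7).
  Combine with x ≡ 2 (mod 9): since gcd(7, 9) = 1, we get a unique residue mod 63.
    Write x = 6 + 7·t and substitute into x ≡ 2 (mod 9): 7·t ≡ 2 − 6 = -4 (mod 9).
    Reduce coefficients mod 9: 7·t ≡ 5 (mod 9).
    The inverse of 7 mod 9 is 4 (since 7·4 = 28 = 3·9 + 1), so t ≡ 4·5 = 20 ≡ 2 (mod 9).
    Then x = 6 + 7·2 = 20, valid modulo lcm(7, 9) = 63: x ≡ 20 (mod 63).
  Combine with x ≡ 9 (mod 11): since gcd(63, 11) = 1, we get a unique residue mod 693.
    Write x = 20 + 63·t and substitute into x ≡ 9 (mod 11): 63·t ≡ 9 − 20 = -11 (mod 11).
    Reduce coefficients mod 11: 8·t ≡ 0 (mod 11).
    The inverse of 8 mod 11 is 7 (since 8·7 = 56 = 5·11 + 1), so t ≡ 7·0 = 0 ≡ 0 (mod 11).
    Then x = 20 + 63·0 = 20, valid modulo lcm(63, 11) = 693: x ≡ 20 (mod 693).
Verify: 20 mod 7 = 6 ✓, 20 mod 9 = 2 ✓, 20 mod 11 = 9 ✓.

x ≡ 20 (mod 693).


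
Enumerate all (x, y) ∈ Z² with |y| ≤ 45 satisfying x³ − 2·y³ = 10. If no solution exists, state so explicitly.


The equation is x³ - 2y³ = 10. For fixed y, x³ = 2·y³ + 10, so a solution requires the RHS to be a perfect cube.
Strategy: iterate y from -45 to 45, compute RHS = 2·y³ + 10, and check whether it is a (positive or negative) perfect cube.
Check small values of y:
  y = 0: RHS = 10 is not a perfect cube.
  y = 1: RHS = 12 is not a perfect cube.
  y = -1: RHS = 8 = (2)³ ⇒ x = 2 works.
  y = 2: RHS = 26 is not a perfect cube.
  y = -2: RHS = -6 is not a perfect cube.
  y = 3: RHS = 64 = (4)³ ⇒ x = 4 works.
  y = -3: RHS = -44 is not a perfect cube.
Continuing the search up to |y| = 45 finds no further solutions beyond those listed.
Collected solutions: (2, -1), (4, 3).

Solutions (with |y| ≤ 45): (2, -1), (4, 3).


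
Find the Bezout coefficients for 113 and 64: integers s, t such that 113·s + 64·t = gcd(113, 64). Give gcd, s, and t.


Euclidean algorithm on (113, 64) — divide until remainder is 0:
  113 = 1 · 64 + 49
  64 = 1 · 49 + 15
  49 = 3 · 15 + 4
  15 = 3 · 4 + 3
  4 = 1 · 3 + 1
  3 = 3 · 1 + 0
gcd(113, 64) = 1.
Track Bezout coefficients alongside the remainders: start with r₀ = 113 = a·1 + b·0 (s = 1, t = 0) and r₁ = 64 = a·0 + b·1 (s = 0, t = 1); each new remainder r_{k+1} = r_{k-1} − q_k·r_k inherits s_{k+1} = s_{k-1} − q_k·s_k, t_{k+1} = t_{k-1} − q_k·t_k, so r_k = a·s_k + b·t_k at every step:
  q = 1: r = 49, s = 1 − 1·0 = 1, t = 0 − 1·1 = -1  (check: 113·1 + 64·(-1) = 49)
  q = 1: r = 15, s = 0 − 1·1 = -1, t = 1 − 1·(-1) = 2  (check: 113·(-1) + 64·2 = 15)
  q = 3: r = 4, s = 1 − 3·(-1) = 4, t = -1 − 3·2 = -7  (check: 113·4 + 64·(-7) = 4)
  q = 3: r = 3, s = -1 − 3·4 = -13, t = 2 − 3·(-7) = 23  (check: 113·(-13) + 64·23 = 3)
  q = 1: r = 1, s = 4 − 1·(-13) = 17, t = -7 − 1·23 = -30  (check: 113·17 + 64·(-30) = 1)
The row with r = 1 (the gcd) gives the Bezout coefficients s = 17, t = -30.
Result: 113 · (17) + 64 · (-30) = 1.

gcd(113, 64) = 1; s = 17, t = -30 (check: 113·17 + 64·(-30) = 1).


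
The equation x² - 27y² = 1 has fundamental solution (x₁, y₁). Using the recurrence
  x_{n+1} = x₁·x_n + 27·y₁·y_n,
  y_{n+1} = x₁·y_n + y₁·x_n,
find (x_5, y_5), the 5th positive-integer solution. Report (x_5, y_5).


Step 1: Find the fundamental solution (x₁, y₁) of x² - 27y² = 1.
  Expand √27 as a continued fraction. a₀ = ⌊√27⌋ = 5; iterate m_{k+1} = d_k·a_k − m_k, d_{k+1} = (27 − m_{k+1}²)/d_k, a_{k+1} = ⌊(a₀ + m_{k+1})/d_{k+1}⌋ (starting m₀ = 0, d₀ = 1), with convergents p_k = a_k·p_{k-1} + p_{k-2}, q_k = a_k·q_{k-1} + q_{k-2} (p₋₁ = 1, q₋₁ = 0):
  k = 0: a₀ = 5; p₀/q₀ = 5/1; p₀² − 27·q₀² = 25 − 27 = -2.
  k = 1: m = 5, d = 2, a = ⌊(5 + 5)/2⌋ = 5; p/q = (5·5 + 1)/(5·1 + 0) = 26/5; p² − 27·q² = 676 − 675 = 1.
  The first convergent with p² − 27·q² = 1 gives the fundamental solution (x₁, y₁) = (26, 5).
Step 2: Apply the recurrence (x_{n+1}, y_{n+1}) = (x₁x_n + 27y₁y_n, x₁y_n + y₁x_n) repeatedly.
  From (x_1, y_1) = (26, 5): x_2 = 26·26 + 27·5·5 = 1351; y_2 = 26·5 + 5·26 = 260.
  From (x_2, y_2) = (1351, 260): x_3 = 26·1351 + 27·5·260 = 70226; y_3 = 26·260 + 5·1351 = 13515.
  From (x_3, y_3) = (70226, 13515): x_4 = 26·70226 + 27·5·13515 = 3650401; y_4 = 26·13515 + 5·70226 = 702520.
  From (x_4, y_4) = (3650401, 702520): x_5 = 26·3650401 + 27·5·702520 = 189750626; y_5 = 26·702520 + 5·3650401 = 36517525.
Step 3: Verify x_5² - 27·y_5² = 36005300067391876 - 36005300067391875 = 1 (should be 1). ✓

(x_1, y_1) = (26, 5); (x_5, y_5) = (189750626, 36517525).


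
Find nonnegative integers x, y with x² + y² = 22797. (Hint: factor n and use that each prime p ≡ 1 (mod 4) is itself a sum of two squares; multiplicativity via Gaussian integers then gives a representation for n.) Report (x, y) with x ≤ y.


Step 1: Factor n = 22797 = 3^2 · 17 · 149.
Step 2: Check the mod-4 condition on each prime factor: 3 ≡ 3 (mod 4), exponent 2 (must be even); 17 ≡ 1 (mod 4), exponent 1; 149 ≡ 1 (mod 4), exponent 1.
All primes ≡ 3 (mod 4) appear to even exponent (or don't appear), so by the two-squares theorem n IS expressible as a sum of two squares.
Step 3: Build a representation. Group n = k² · m with k = 3 and m = 17 · 149 = 2533 (a product of primes ≡ 1 (mod 4)); a representation of m scales to one of n via (k·x)² + (k·y)² = k²(x² + y²). Each prime p ≡ 1 (mod 4) is itself a sum of two squares; find a² by testing p − a² for a perfect square:
  17: 17 − 1² = 16 = 4² ⇒ 17 = 1² + 4².
  149: 149 − 1² = 148, 149 − 2² = 145, 149 − 3² = 140, 149 − 4² = 133, 149 − 5² = 124, 149 − 6² = 113, 149 − 7² = 100 = 10² ⇒ 149 = 7² + 10².
  Combine using the Brahmagupta–Fibonacci identity (a² + b²)(c² + d²) = (ac − bd)² + (ad + bc)² = (ac + bd)² + (ad − bc)²:
  17 · 149 = 2533: from (1² + 4²)(7² + 10²), take (1·7 − 4·10, 1·10 + 4·7) = (7 − 40, 10 + 28) = (-33, 38); dropping signs (only squares matter) gives (33, 38); check 33² + 38² = 1089 + 1444 = 2533 ✓.
  Scale by k = 3: (3·33, 3·38) = (99, 114).
Step 4: Order so x ≤ y and verify: 99² + 114² = 9801 + 12996 = 22797 = n. ✓

n = 22797 = 99² + 114² (one valid representation with x ≤ y).


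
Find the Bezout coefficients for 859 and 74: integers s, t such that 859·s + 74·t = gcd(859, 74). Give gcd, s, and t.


Euclidean algorithm on (859, 74) — divide until remainder is 0:
  859 = 11 · 74 + 45
  74 = 1 · 45 + 29
  45 = 1 · 29 + 16
  29 = 1 · 16 + 13
  16 = 1 · 13 + 3
  13 = 4 · 3 + 1
  3 = 3 · 1 + 0
gcd(859, 74) = 1.
Track Bezout coefficients alongside the remainders: start with r₀ = 859 = a·1 + b·0 (s = 1, t = 0) and r₁ = 74 = a·0 + b·1 (s = 0, t = 1); each new remainder r_{k+1} = r_{k-1} − q_k·r_k inherits s_{k+1} = s_{k-1} − q_k·s_k, t_{k+1} = t_{k-1} − q_k·t_k, so r_k = a·s_k + b·t_k at every step:
  q = 11: r = 45, s = 1 − 11·0 = 1, t = 0 − 11·1 = -11  (check: 859·1 + 74·(-11) = 45)
  q = 1: r = 29, s = 0 − 1·1 = -1, t = 1 − 1·(-11) = 12  (check: 859·(-1) + 74·12 = 29)
  q = 1: r = 16, s = 1 − 1·(-1) = 2, t = -11 − 1·12 = -23  (check: 859·2 + 74·(-23) = 16)
  q = 1: r = 13, s = -1 − 1·2 = -3, t = 12 − 1·(-23) = 35  (check: 859·(-3) + 74·35 = 13)
  q = 1: r = 3, s = 2 − 1·(-3) = 5, t = -23 − 1·35 = -58  (check: 859·5 + 74·(-58) = 3)
  q = 4: r = 1, s = -3 − 4·5 = -23, t = 35 − 4·(-58) = 267  (check: 859·(-23) + 74·267 = 1)
The row with r = 1 (the gcd) gives the Bezout coefficients s = -23, t = 267.
Result: 859 · (-23) + 74 · (267) = 1.

gcd(859, 74) = 1; s = -23, t = 267 (check: 859·(-23) + 74·267 = 1).


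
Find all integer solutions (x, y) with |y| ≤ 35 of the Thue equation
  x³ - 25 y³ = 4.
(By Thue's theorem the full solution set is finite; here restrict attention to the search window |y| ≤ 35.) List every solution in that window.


The equation is x³ - 25y³ = 4. For fixed y, x³ = 25·y³ + 4, so a solution requires the RHS to be a perfect cube.
Strategy: iterate y from -35 to 35, compute RHS = 25·y³ + 4, and check whether it is a (positive or negative) perfect cube.
Check small values of y:
  y = 0: RHS = 4 is not a perfect cube.
  y = 1: RHS = 29 is not a perfect cube.
  y = -1: RHS = -21 is not a perfect cube.
  y = 2: RHS = 204 is not a perfect cube.
  y = -2: RHS = -196 is not a perfect cube.
  y = 3: RHS = 679 is not a perfect cube.
  y = -3: RHS = -671 is not a perfect cube.
Continuing the search up to |y| = 35 finds no solutions either.
No (x, y) in the scanned range satisfies the equation.

No integer solutions with |y| ≤ 35.


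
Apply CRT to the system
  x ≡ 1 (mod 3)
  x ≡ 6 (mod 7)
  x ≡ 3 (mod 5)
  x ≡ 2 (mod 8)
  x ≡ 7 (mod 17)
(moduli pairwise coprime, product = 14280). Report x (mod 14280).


Product of moduli M = 3 · 7 · 5 · 8 · 17 = 14280.
Merge one congruence at a time:
  Start: x ≡ 1 (mod 3).
  Combine with x ≡ 6 (mod 7); new modulus lcm = 21.
    Write x = 1 + 3·t and substitute into x ≡ 6 (mod 7): 3·t ≡ 6 − 1 = 5 (mod 7).
    The inverse of 3 mod 7 is 5 (since 3·5 = 15 = 2·7 + 1), so t ≡ 5·5 = 25 ≡ 4 (mod 7).
    Then x = 1 + 3·4 = 13, valid modulo lcm(3, 7) = 21: x ≡ 13 (mod 21).
  Combine with x ≡ 3 (mod 5); new modulus lcm = 105.
    Write x = 13 + 21·t and substitute into x ≡ 3 (mod 5): 21·t ≡ 3 − 13 = -10 (mod 5).
    Reduce coefficients mod 5: 1·t ≡ 0 (mod 5).
    So t ≡ 0 (mod 5).
    Then x = 13 + 21·0 = 13, valid modulo lcm(21, 5) = 105: x ≡ 13 (mod 105).
  Combine with x ≡ 2 (mod 8); new modulus lcm = 840.
    Write x = 13 + 105·t and substitute into x ≡ 2 (mod 8): 105·t ≡ 2 − 13 = -11 (mod 8).
    Reduce coefficients mod 8: 1·t ≡ 5 (mod 8).
    So t ≡ 5 (mod 8).
    Then x = 13 + 105·5 = 538, valid modulo lcm(105, 8) = 840: x ≡ 538 (mod 840).
  Combine with x ≡ 7 (mod 17); new modulus lcm = 14280.
    Write x = 538 + 840·t and substitute into x ≡ 7 (mod 17): 840·t ≡ 7 − 538 = -531 (mod 17).
    Reduce coefficients mod 17: 7·t ≡ 13 (mod 17).
    The inverse of 7 mod 17 is 5 (since 7·5 = 35 = 2·17 + 1), so t ≡ 5·13 = 65 ≡ 14 (mod 17).
    Then x = 538 + 840·14 = 12298, valid modulo lcm(840, 17) = 14280: x ≡ 12298 (mod 14280).
Verify against each original: 12298 mod 3 = 1, 12298 mod 7 = 6, 12298 mod 5 = 3, 12298 mod 8 = 2, 12298 mod 17 = 7.

x ≡ 12298 (mod 14280).


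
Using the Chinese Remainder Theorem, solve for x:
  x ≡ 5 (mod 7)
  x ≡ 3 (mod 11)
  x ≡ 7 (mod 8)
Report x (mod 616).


Moduli 7, 11, 8 are pairwise coprime; by CRT there is a unique solution modulo M = 7 · 11 · 8 = 616.
Solve pairwise, accumulating the modulus:
  Start with x ≡ 5 (mod 7).
  Combine with x ≡ 3 (mod 11): since gcd(7, 11) = 1, we get a unique residue mod 77.
    Write x = 5 + 7·t and substitute into x ≡ 3 (mod 11): 7·t ≡ 3 − 5 = -2 (mod 11).
    Reduce coefficients mod 11: 7·t ≡ 9 (mod 11).
    The inverse of 7 mod 11 is 8 (since 7·8 = 56 = 5·11 + 1), so t ≡ 8·9 = 72 ≡ 6 (mod 11).
    Then x = 5 + 7·6 = 47, valid modulo lcm(7, 11) = 77: x ≡ 47 (mod 77).
  Combine with x ≡ 7 (mod 8): since gcd(77, 8) = 1, we get a unique residue mod 616.
    Write x = 47 + 77·t and substitute into x ≡ 7 (mod 8): 77·t ≡ 7 − 47 = -40 (mod 8).
    Reduce coefficients mod 8: 5·t ≡ 0 (mod 8).
    The inverse of 5 mod 8 is 5 (since 5·5 = 25 = 3·8 + 1), so t ≡ 5·0 = 0 ≡ 0 (mod 8).
    Then x = 47 + 77·0 = 47, valid modulo lcm(77, 8) = 616: x ≡ 47 (mod 616).
Verify: 47 mod 7 = 5 ✓, 47 mod 11 = 3 ✓, 47 mod 8 = 7 ✓.

x ≡ 47 (mod 616).


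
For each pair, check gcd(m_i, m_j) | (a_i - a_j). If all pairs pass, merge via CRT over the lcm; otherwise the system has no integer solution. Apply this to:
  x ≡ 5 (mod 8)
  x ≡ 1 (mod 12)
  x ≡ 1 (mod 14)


Moduli 8, 12, 14 are not pairwise coprime, so CRT works modulo lcm(m_i) when all pairwise compatibility conditions hold.
Pairwise compatibility: gcd(m_i, m_j) must divide a_i - a_j for every pair.
Merge one congruence at a time:
  Start: x ≡ 5 (mod 8).
  Combine with x ≡ 1 (mod 12): gcd(8, 12) = 4; 1 - 5 = -4, which IS divisible by 4, so compatible.
    Write x = 5 + 8·t and substitute into x ≡ 1 (mod 12): 8·t ≡ 1 − 5 = -4 (mod 12).
    Divide the congruence (and modulus) by g = 4: 2·t ≡ -1 (mod 3).
    Reduce coefficients mod 3: 2·t ≡ 2 (mod 3).
    The inverse of 2 mod 3 is 2 (since 2·2 = 4 = 1·3 + 1), so t ≡ 2·2 = 4 ≡ 1 (mod 3).
    Then x = 5 + 8·1 = 13, valid modulo lcm(8, 12) = 24: x ≡ 13 (mod 24).
  Combine with x ≡ 1 (mod 14): gcd(24, 14) = 2; 1 - 13 = -12, which IS divisible by 2, so compatible.
    Write x = 13 + 24·t and substitute into x ≡ 1 (mod 14): 24·t ≡ 1 − 13 = -12 (mod 14).
    Divide the congruence (and modulus) by g = 2: 12·t ≡ -6 (mod 7).
    Reduce coefficients mod 7: 5·t ≡ 1 (mod 7).
    The inverse of 5 mod 7 is 3 (since 5·3 = 15 = 2·7 + 1), so t ≡ 3·1 = 3 ≡ 3 (mod 7).
    Then x = 13 + 24·3 = 85, valid modulo lcm(24, 14) = 168: x ≡ 85 (mod 168).
Verify: 85 mod 8 = 5, 85 mod 12 = 1, 85 mod 14 = 1.

x ≡ 85 (mod 168).


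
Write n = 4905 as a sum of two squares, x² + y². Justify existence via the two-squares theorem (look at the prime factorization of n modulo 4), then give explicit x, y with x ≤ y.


Step 1: Factor n = 4905 = 3^2 · 5 · 109.
Step 2: Check the mod-4 condition on each prime factor: 3 ≡ 3 (mod 4), exponent 2 (must be even); 5 ≡ 1 (mod 4), exponent 1; 109 ≡ 1 (mod 4), exponent 1.
All primes ≡ 3 (mod 4) appear to even exponent (or don't appear), so by the two-squares theorem n IS expressible as a sum of two squares.
Step 3: Build a representation. Group n = k² · m with k = 3 and m = 5 · 109 = 545 (a product of primes ≡ 1 (mod 4)); a representation of m scales to one of n via (k·x)² + (k·y)² = k²(x² + y²). Each prime p ≡ 1 (mod 4) is itself a sum of two squares; find a² by testing p − a² for a perfect square:
  5: 5 − 1² = 4 = 2² ⇒ 5 = 1² + 2².
  109: 109 − 1² = 108, 109 − 2² = 105, 109 − 3² = 100 = 10² ⇒ 109 = 3² + 10².
  Combine using the Brahmagupta–Fibonacci identity (a² + b²)(c² + d²) = (ac − bd)² + (ad + bc)² = (ac + bd)² + (ad − bc)²:
  5 · 109 = 545: from (1² + 2²)(3² + 10²), take (1·3 − 2·10, 1·10 + 2·3) = (3 − 20, 10 + 6) = (-17, 16); dropping signs (only squares matter) gives (17, 16); check 17² + 16² = 289 + 256 = 545 ✓.
  Scale by k = 3: (3·17, 3·16) = (51, 48).
Step 4: Order so x ≤ y and verify: 48² + 51² = 2304 + 2601 = 4905 = n. ✓

n = 4905 = 48² + 51² (one valid representation with x ≤ y).


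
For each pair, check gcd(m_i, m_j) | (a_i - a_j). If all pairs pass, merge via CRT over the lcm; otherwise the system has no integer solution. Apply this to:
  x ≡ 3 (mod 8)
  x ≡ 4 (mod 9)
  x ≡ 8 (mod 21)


Moduli 8, 9, 21 are not pairwise coprime, so CRT works modulo lcm(m_i) when all pairwise compatibility conditions hold.
Pairwise compatibility: gcd(m_i, m_j) must divide a_i - a_j for every pair.
Merge one congruence at a time:
  Start: x ≡ 3 (mod 8).
  Combine with x ≡ 4 (mod 9): gcd(8, 9) = 1; 4 - 3 = 1, which IS divisible by 1, so compatible.
    Write x = 3 + 8·t and substitute into x ≡ 4 (mod 9): 8·t ≡ 4 − 3 = 1 (mod 9).
    The inverse of 8 mod 9 is 8 (since 8·8 = 64 = 7·9 + 1), so t ≡ 8·1 = 8 ≡ 8 (mod 9).
    Then x = 3 + 8·8 = 67, valid modulo lcm(8, 9) = 72: x ≡ 67 (mod 72).
  Combine with x ≡ 8 (mod 21): gcd(72, 21) = 3, and 8 - 67 = -59 is NOT divisible by 3.
    ⇒ system is inconsistent (no integer solution).

No solution (the system is inconsistent).


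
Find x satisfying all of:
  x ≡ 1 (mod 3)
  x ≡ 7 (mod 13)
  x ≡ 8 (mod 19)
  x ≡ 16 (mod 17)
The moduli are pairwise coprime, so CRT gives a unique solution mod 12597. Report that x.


Product of moduli M = 3 · 13 · 19 · 17 = 12597.
Merge one congruence at a time:
  Start: x ≡ 1 (mod 3).
  Combine with x ≡ 7 (mod 13); new modulus lcm = 39.
    Write x = 1 + 3·t and substitute into x ≡ 7 (mod 13): 3·t ≡ 7 − 1 = 6 (mod 13).
    The inverse of 3 mod 13 is 9 (since 3·9 = 27 = 2·13 + 1), so t ≡ 9·6 = 54 ≡ 2 (mod 13).
    Then x = 1 + 3·2 = 7, valid modulo lcm(3, 13) = 39: x ≡ 7 (mod 39).
  Combine with x ≡ 8 (mod 19); new modulus lcm = 741.
    Write x = 7 + 39·t and substitute into x ≡ 8 (mod 19): 39·t ≡ 8 − 7 = 1 (mod 19).
    Reduce coefficients mod 19: 1·t ≡ 1 (mod 19).
    So t ≡ 1 (mod 19).
    Then x = 7 + 39·1 = 46, valid modulo lcm(39, 19) = 741: x ≡ 46 (mod 741).
  Combine with x ≡ 16 (mod 17); new modulus lcm = 12597.
    Write x = 46 + 741·t and substitute into x ≡ 16 (mod 17): 741·t ≡ 16 − 46 = -30 (mod 17).
    Reduce coefficients mod 17: 10·t ≡ 4 (mod 17).
    The inverse of 10 mod 17 is 12 (since 10·12 = 120 = 7·17 + 1), so t ≡ 12·4 = 48 ≡ 14 (mod 17).
    Then x = 46 + 741·14 = 10420, valid modulo lcm(741, 17) = 12597: x ≡ 10420 (mod 12597).
Verify against each original: 10420 mod 3 = 1, 10420 mod 13 = 7, 10420 mod 19 = 8, 10420 mod 17 = 16.

x ≡ 10420 (mod 12597).


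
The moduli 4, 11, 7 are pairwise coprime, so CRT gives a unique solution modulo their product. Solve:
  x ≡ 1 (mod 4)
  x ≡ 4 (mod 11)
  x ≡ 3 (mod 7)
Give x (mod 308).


Moduli 4, 11, 7 are pairwise coprime; by CRT there is a unique solution modulo M = 4 · 11 · 7 = 308.
Solve pairwise, accumulating the modulus:
  Start with x ≡ 1 (mod 4).
  Combine with x ≡ 4 (mod 11): since gcd(4, 11) = 1, we get a unique residue mod 44.
    Write x = 1 + 4·t and substitute into x ≡ 4 (mod 11): 4·t ≡ 4 − 1 = 3 (mod 11).
    The inverse of 4 mod 11 is 3 (since 4·3 = 12 = 1·11 + 1), so t ≡ 3·3 = 9 ≡ 9 (mod 11).
    Then x = 1 + 4·9 = 37, valid modulo lcm(4, 11) = 44: x ≡ 37 (mod 44).
  Combine with x ≡ 3 (mod 7): since gcd(44, 7) = 1, we get a unique residue mod 308.
    Write x = 37 + 44·t and substitute into x ≡ 3 (mod 7): 44·t ≡ 3 − 37 = -34 (mod 7).
    Reduce coefficients mod 7: 2·t ≡ 1 (mod 7).
    The inverse of 2 mod 7 is 4 (since 2·4 = 8 = 1·7 + 1), so t ≡ 4·1 = 4 ≡ 4 (mod 7).
    Then x = 37 + 44·4 = 213, valid modulo lcm(44, 7) = 308: x ≡ 213 (mod 308).
Verify: 213 mod 4 = 1 ✓, 213 mod 11 = 4 ✓, 213 mod 7 = 3 ✓.

x ≡ 213 (mod 308).


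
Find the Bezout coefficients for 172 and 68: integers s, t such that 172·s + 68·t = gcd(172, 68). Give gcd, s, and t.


Euclidean algorithm on (172, 68) — divide until remainder is 0:
  172 = 2 · 68 + 36
  68 = 1 · 36 + 32
  36 = 1 · 32 + 4
  32 = 8 · 4 + 0
gcd(172, 68) = 4.
Track Bezout coefficients alongside the remainders: start with r₀ = 172 = a·1 + b·0 (s = 1, t = 0) and r₁ = 68 = a·0 + b·1 (s = 0, t = 1); each new remainder r_{k+1} = r_{k-1} − q_k·r_k inherits s_{k+1} = s_{k-1} − q_k·s_k, t_{k+1} = t_{k-1} − q_k·t_k, so r_k = a·s_k + b·t_k at every step:
  q = 2: r = 36, s = 1 − 2·0 = 1, t = 0 − 2·1 = -2  (check: 172·1 + 68·(-2) = 36)
  q = 1: r = 32, s = 0 − 1·1 = -1, t = 1 − 1·(-2) = 3  (check: 172·(-1) + 68·3 = 32)
  q = 1: r = 4, s = 1 − 1·(-1) = 2, t = -2 − 1·3 = -5  (check: 172·2 + 68·(-5) = 4)
The row with r = 4 (the gcd) gives the Bezout coefficients s = 2, t = -5.
Result: 172 · (2) + 68 · (-5) = 4.

gcd(172, 68) = 4; s = 2, t = -5 (check: 172·2 + 68·(-5) = 4).


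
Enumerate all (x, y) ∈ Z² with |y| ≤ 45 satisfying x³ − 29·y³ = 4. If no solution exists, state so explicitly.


The equation is x³ - 29y³ = 4. For fixed y, x³ = 29·y³ + 4, so a solution requires the RHS to be a perfect cube.
Strategy: iterate y from -45 to 45, compute RHS = 29·y³ + 4, and check whether it is a (positive or negative) perfect cube.
Check small values of y:
  y = 0: RHS = 4 is not a perfect cube.
  y = 1: RHS = 33 is not a perfect cube.
  y = -1: RHS = -25 is not a perfect cube.
  y = 2: RHS = 236 is not a perfect cube.
  y = -2: RHS = -228 is not a perfect cube.
  y = 3: RHS = 787 is not a perfect cube.
  y = -3: RHS = -779 is not a perfect cube.
Continuing the search up to |y| = 45 finds no solutions either.
No (x, y) in the scanned range satisfies the equation.

No integer solutions with |y| ≤ 45.


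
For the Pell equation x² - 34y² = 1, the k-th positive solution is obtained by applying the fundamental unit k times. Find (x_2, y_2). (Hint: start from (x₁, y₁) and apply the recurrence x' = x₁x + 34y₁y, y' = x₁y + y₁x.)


Step 1: Find the fundamental solution (x₁, y₁) of x² - 34y² = 1.
  Expand √34 as a continued fraction. a₀ = ⌊√34⌋ = 5; iterate m_{k+1} = d_k·a_k − m_k, d_{k+1} = (34 − m_{k+1}²)/d_k, a_{k+1} = ⌊(a₀ + m_{k+1})/d_{k+1}⌋ (starting m₀ = 0, d₀ = 1), with convergents p_k = a_k·p_{k-1} + p_{k-2}, q_k = a_k·q_{k-1} + q_{k-2} (p₋₁ = 1, q₋₁ = 0):
  k = 0: a₀ = 5; p₀/q₀ = 5/1; p₀² − 34·q₀² = 25 − 34 = -9.
  k = 1: m = 5, d = 9, a = ⌊(5 + 5)/9⌋ = 1; p/q = (1·5 + 1)/(1·1 + 0) = 6/1; p² − 34·q² = 36 − 34 = 2.
  k = 2: m = 4, d = 2, a = ⌊(5 + 4)/2⌋ = 4; p/q = (4·6 + 5)/(4·1 + 1) = 29/5; p² − 34·q² = 841 − 850 = -9.
  k = 3: m = 4, d = 9, a = ⌊(5 + 4)/9⌋ = 1; p/q = (1·29 + 6)/(1·5 + 1) = 35/6; p² − 34·q² = 1225 − 1224 = 1.
  The first convergent with p² − 34·q² = 1 gives the fundamental solution (x₁, y₁) = (35, 6).
Step 2: Apply the recurrence (x_{n+1}, y_{n+1}) = (x₁x_n + 34y₁y_n, x₁y_n + y₁x_n) repeatedly.
  From (x_1, y_1) = (35, 6): x_2 = 35·35 + 34·6·6 = 2449; y_2 = 35·6 + 6·35 = 420.
Step 3: Verify x_2² - 34·y_2² = 5997601 - 5997600 = 1 (should be 1). ✓

(x_1, y_1) = (35, 6); (x_2, y_2) = (2449, 420).


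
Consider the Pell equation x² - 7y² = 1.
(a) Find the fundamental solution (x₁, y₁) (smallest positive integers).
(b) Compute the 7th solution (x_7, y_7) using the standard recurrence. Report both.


Step 1: Find the fundamental solution (x₁, y₁) of x² - 7y² = 1.
  Expand √7 as a continued fraction. a₀ = ⌊√7⌋ = 2; iterate m_{k+1} = d_k·a_k − m_k, d_{k+1} = (7 − m_{k+1}²)/d_k, a_{k+1} = ⌊(a₀ + m_{k+1})/d_{k+1}⌋ (starting m₀ = 0, d₀ = 1), with convergents p_k = a_k·p_{k-1} + p_{k-2}, q_k = a_k·q_{k-1} + q_{k-2} (p₋₁ = 1, q₋₁ = 0):
  k = 0: a₀ = 2; p₀/q₀ = 2/1; p₀² − 7·q₀² = 4 − 7 = -3.
  k = 1: m = 2, d = 3, a = ⌊(2 + 2)/3⌋ = 1; p/q = (1·2 + 1)/(1·1 + 0) = 3/1; p² − 7·q² = 9 − 7 = 2.
  k = 2: m = 1, d = 2, a = ⌊(2 + 1)/2⌋ = 1; p/q = (1·3 + 2)/(1·1 + 1) = 5/2; p² − 7·q² = 25 − 28 = -3.
  k = 3: m = 1, d = 3, a = ⌊(2 + 1)/3⌋ = 1; p/q = (1·5 + 3)/(1·2 + 1) = 8/3; p² − 7·q² = 64 − 63 = 1.
  The first convergent with p² − 7·q² = 1 gives the fundamental solution (x₁, y₁) = (8, 3).
Step 2: Apply the recurrence (x_{n+1}, y_{n+1}) = (x₁x_n + 7y₁y_n, x₁y_n + y₁x_n) repeatedly.
  From (x_1, y_1) = (8, 3): x_2 = 8·8 + 7·3·3 = 127; y_2 = 8·3 + 3·8 = 48.
  From (x_2, y_2) = (127, 48): x_3 = 8·127 + 7·3·48 = 2024; y_3 = 8·48 + 3·127 = 765.
  From (x_3, y_3) = (2024, 765): x_4 = 8·2024 + 7·3·765 = 32257; y_4 = 8·765 + 3·2024 = 12192.
  From (x_4, y_4) = (32257, 12192): x_5 = 8·32257 + 7·3·12192 = 514088; y_5 = 8·12192 + 3·32257 = 194307.
  From (x_5, y_5) = (514088, 194307): x_6 = 8·514088 + 7·3·194307 = 8193151; y_6 = 8·194307 + 3·514088 = 3096720.
  From (x_6, y_6) = (8193151, 3096720): x_7 = 8·8193151 + 7·3·3096720 = 130576328; y_7 = 8·3096720 + 3·8193151 = 49353213.
Step 3: Verify x_7² - 7·y_7² = 17050177433963584 - 17050177433963583 = 1 (should be 1). ✓

(x_1, y_1) = (8, 3); (x_7, y_7) = (130576328, 49353213).


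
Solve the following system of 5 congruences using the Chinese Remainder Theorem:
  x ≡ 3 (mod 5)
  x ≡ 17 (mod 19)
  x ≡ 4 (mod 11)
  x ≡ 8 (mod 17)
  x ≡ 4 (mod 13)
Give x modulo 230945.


Product of moduli M = 5 · 19 · 11 · 17 · 13 = 230945.
Merge one congruence at a time:
  Start: x ≡ 3 (mod 5).
  Combine with x ≡ 17 (mod 19); new modulus lcm = 95.
    Write x = 3 + 5·t and substitute into x ≡ 17 (mod 19): 5·t ≡ 17 − 3 = 14 (mod 19).
    The inverse of 5 mod 19 is 4 (since 5·4 = 20 = 1·19 + 1), so t ≡ 4·14 = 56 ≡ 18 (mod 19).
    Then x = 3 + 5·18 = 93, valid modulo lcm(5, 19) = 95: x ≡ 93 (mod 95).
  Combine with x ≡ 4 (mod 11); new modulus lcm = 1045.
    Write x = 93 + 95·t and substitute into x ≡ 4 (mod 11): 95·t ≡ 4 − 93 = -89 (mod 11).
    Reduce coefficients mod 11: 7·t ≡ 10 (mod 11).
    The inverse of 7 mod 11 is 8 (since 7·8 = 56 = 5·11 + 1), so t ≡ 8·10 = 80 ≡ 3 (mod 11).
    Then x = 93 + 95·3 = 378, valid modulo lcm(95, 11) = 1045: x ≡ 378 (mod 1045).
  Combine with x ≡ 8 (mod 17); new modulus lcm = 17765.
    Write x = 378 + 1045·t and substitute into x ≡ 8 (mod 17): 1045·t ≡ 8 − 378 = -370 (mod 17).
    Reduce coefficients mod 17: 8·t ≡ 4 (mod 17).
    The inverse of 8 mod 17 is 15 (since 8·15 = 120 = 7·17 + 1), so t ≡ 15·4 = 60 ≡ 9 (mod 17).
    Then x = 378 + 1045·9 = 9783, valid modulo lcm(1045, 17) = 17765: x ≡ 9783 (mod 17765).
  Combine with x ≡ 4 (mod 13); new modulus lcm = 230945.
    Write x = 9783 + 17765·t and substitute into x ≡ 4 (mod 13): 17765·t ≡ 4 − 9783 = -9779 (mod 13).
    Reduce coefficients mod 13: 7·t ≡ 10 (mod 13).
    The inverse of 7 mod 13 is 2 (since 7·2 = 14 = 1·13 + 1), so t ≡ 2·10 = 20 ≡ 7 (mod 13).
    Then x = 9783 + 17765·7 = 134138, valid modulo lcm(17765, 13) = 230945: x ≡ 134138 (mod 230945).
Verify against each original: 134138 mod 5 = 3, 134138 mod 19 = 17, 134138 mod 11 = 4, 134138 mod 17 = 8, 134138 mod 13 = 4.

x ≡ 134138 (mod 230945).


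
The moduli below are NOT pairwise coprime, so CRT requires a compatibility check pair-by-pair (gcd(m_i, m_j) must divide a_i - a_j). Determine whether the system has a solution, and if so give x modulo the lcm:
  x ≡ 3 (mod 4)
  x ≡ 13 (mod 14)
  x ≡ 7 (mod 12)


Moduli 4, 14, 12 are not pairwise coprime, so CRT works modulo lcm(m_i) when all pairwise compatibility conditions hold.
Pairwise compatibility: gcd(m_i, m_j) must divide a_i - a_j for every pair.
Merge one congruence at a time:
  Start: x ≡ 3 (mod 4).
  Combine with x ≡ 13 (mod 14): gcd(4, 14) = 2; 13 - 3 = 10, which IS divisible by 2, so compatible.
    Write x = 3 + 4·t and substitute into x ≡ 13 (mod 14): 4·t ≡ 13 − 3 = 10 (mod 14).
    Divide the congruence (and modulus) by g = 2: 2·t ≡ 5 (mod 7).
    The inverse of 2 mod 7 is 4 (since 2·4 = 8 = 1·7 + 1), so t ≡ 4·5 = 20 ≡ 6 (mod 7).
    Then x = 3 + 4·6 = 27, valid modulo lcm(4, 14) = 28: x ≡ 27 (mod 28).
  Combine with x ≡ 7 (mod 12): gcd(28, 12) = 4; 7 - 27 = -20, which IS divisible by 4, so compatible.
    Write x = 27 + 28·t and substitute into x ≡ 7 (mod 12): 28·t ≡ 7 − 27 = -20 (mod 12).
    Divide the congruence (and modulus) by g = 4: 7·t ≡ -5 (mod 3).
    Reduce coefficients mod 3: 1·t ≡ 1 (mod 3).
    So t ≡ 1 (mod 3).
    Then x = 27 + 28·1 = 55, valid modulo lcm(28, 12) = 84: x ≡ 55 (mod 84).
Verify: 55 mod 4 = 3, 55 mod 14 = 13, 55 mod 12 = 7.

x ≡ 55 (mod 84).


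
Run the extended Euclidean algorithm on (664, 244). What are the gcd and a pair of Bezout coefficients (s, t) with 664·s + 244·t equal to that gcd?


Euclidean algorithm on (664, 244) — divide until remainder is 0:
  664 = 2 · 244 + 176
  244 = 1 · 176 + 68
  176 = 2 · 68 + 40
  68 = 1 · 40 + 28
  40 = 1 · 28 + 12
  28 = 2 · 12 + 4
  12 = 3 · 4 + 0
gcd(664, 244) = 4.
Track Bezout coefficients alongside the remainders: start with r₀ = 664 = a·1 + b·0 (s = 1, t = 0) and r₁ = 244 = a·0 + b·1 (s = 0, t = 1); each new remainder r_{k+1} = r_{k-1} − q_k·r_k inherits s_{k+1} = s_{k-1} − q_k·s_k, t_{k+1} = t_{k-1} − q_k·t_k, so r_k = a·s_k + b·t_k at every step:
  q = 2: r = 176, s = 1 − 2·0 = 1, t = 0 − 2·1 = -2  (check: 664·1 + 244·(-2) = 176)
  q = 1: r = 68, s = 0 − 1·1 = -1, t = 1 − 1·(-2) = 3  (check: 664·(-1) + 244·3 = 68)
  q = 2: r = 40, s = 1 − 2·(-1) = 3, t = -2 − 2·3 = -8  (check: 664·3 + 244·(-8) = 40)
  q = 1: r = 28, s = -1 − 1·3 = -4, t = 3 − 1·(-8) = 11  (check: 664·(-4) + 244·11 = 28)
  q = 1: r = 12, s = 3 − 1·(-4) = 7, t = -8 − 1·11 = -19  (check: 664·7 + 244·(-19) = 12)
  q = 2: r = 4, s = -4 − 2·7 = -18, t = 11 − 2·(-19) = 49  (check: 664·(-18) + 244·49 = 4)
The row with r = 4 (the gcd) gives the Bezout coefficients s = -18, t = 49.
Result: 664 · (-18) + 244 · (49) = 4.

gcd(664, 244) = 4; s = -18, t = 49 (check: 664·(-18) + 244·49 = 4).


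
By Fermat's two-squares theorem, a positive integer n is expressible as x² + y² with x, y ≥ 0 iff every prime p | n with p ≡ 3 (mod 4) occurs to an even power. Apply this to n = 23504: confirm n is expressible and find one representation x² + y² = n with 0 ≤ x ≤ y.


Step 1: Factor n = 23504 = 2^4 · 13 · 113.
Step 2: Check the mod-4 condition on each prime factor: 2 = 2 (special); 13 ≡ 1 (mod 4), exponent 1; 113 ≡ 1 (mod 4), exponent 1.
All primes ≡ 3 (mod 4) appear to even exponent (or don't appear), so by the two-squares theorem n IS expressible as a sum of two squares.
Step 3: Build a representation. Group n = k² · m with k = 4 and m = 13 · 113 = 1469 (a product of primes ≡ 1 (mod 4)); a representation of m scales to one of n via (k·x)² + (k·y)² = k²(x² + y²). Each prime p ≡ 1 (mod 4) is itself a sum of two squares; find a² by testing p − a² for a perfect square:
  13: 13 − 1² = 12, 13 − 2² = 9 = 3² ⇒ 13 = 2² + 3².
  113: 113 − 1² = 112, 113 − 2² = 109, 113 − 3² = 104, 113 − 4² = 97, 113 − 5² = 88, 113 − 6² = 77, 113 − 7² = 64 = 8² ⇒ 113 = 7² + 8².
  Combine using the Brahmagupta–Fibonacci identity (a² + b²)(c² + d²) = (ac − bd)² + (ad + bc)² = (ac + bd)² + (ad − bc)²:
  13 · 113 = 1469: from (2² + 3²)(7² + 8²), take (2·7 − 3·8, 2·8 + 3·7) = (14 − 24, 16 + 21) = (-10, 37); dropping signs (only squares matter) gives (10, 37); check 10² + 37² = 100 + 1369 = 1469 ✓.
  Scale by k = 4: (4·10, 4·37) = (40, 148).
Step 4: Order so x ≤ y and verify: 40² + 148² = 1600 + 21904 = 23504 = n. ✓

n = 23504 = 40² + 148² (one valid representation with x ≤ y).


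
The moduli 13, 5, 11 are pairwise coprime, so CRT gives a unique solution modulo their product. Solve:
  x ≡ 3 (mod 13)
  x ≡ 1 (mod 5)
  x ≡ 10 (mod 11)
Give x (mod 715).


Moduli 13, 5, 11 are pairwise coprime; by CRT there is a unique solution modulo M = 13 · 5 · 11 = 715.
Solve pairwise, accumulating the modulus:
  Start with x ≡ 3 (mod 13).
  Combine with x ≡ 1 (mod 5): since gcd(13, 5) = 1, we get a unique residue mod 65.
    Write x = 3 + 13·t and substitute into x ≡ 1 (mod 5): 13·t ≡ 1 − 3 = -2 (mod 5).
    Reduce coefficients mod 5: 3·t ≡ 3 (mod 5).
    The inverse of 3 mod 5 is 2 (since 3·2 = 6 = 1·5 + 1), so t ≡ 2·3 = 6 ≡ 1 (mod 5).
    Then x = 3 + 13·1 = 16, valid modulo lcm(13, 5) = 65: x ≡ 16 (mod 65).
  Combine with x ≡ 10 (mod 11): since gcd(65, 11) = 1, we get a unique residue mod 715.
    Write x = 16 + 65·t and substitute into x ≡ 10 (mod 11): 65·t ≡ 10 − 16 = -6 (mod 11).
    Reduce coefficients mod 11: 10·t ≡ 5 (mod 11).
    The inverse of 10 mod 11 is 10 (since 10·10 = 100 = 9·11 + 1), so t ≡ 10·5 = 50 ≡ 6 (mod 11).
    Then x = 16 + 65·6 = 406, valid modulo lcm(65, 11) = 715: x ≡ 406 (mod 715).
Verify: 406 mod 13 = 3 ✓, 406 mod 5 = 1 ✓, 406 mod 11 = 10 ✓.

x ≡ 406 (mod 715).


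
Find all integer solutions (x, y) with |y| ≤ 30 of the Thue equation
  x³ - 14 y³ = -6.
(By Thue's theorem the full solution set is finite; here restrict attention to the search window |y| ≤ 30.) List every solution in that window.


The equation is x³ - 14y³ = -6. For fixed y, x³ = 14·y³ − 6, so a solution requires the RHS to be a perfect cube.
Strategy: iterate y from -30 to 30, compute RHS = 14·y³ − 6, and check whether it is a (positive or negative) perfect cube.
Check small values of y:
  y = 0: RHS = -6 is not a perfect cube.
  y = 1: RHS = 8 = (2)³ ⇒ x = 2 works.
  y = -1: RHS = -20 is not a perfect cube.
  y = 2: RHS = 106 is not a perfect cube.
  y = -2: RHS = -118 is not a perfect cube.
  y = 3: RHS = 372 is not a perfect cube.
  y = -3: RHS = -384 is not a perfect cube.
Continuing the search up to |y| = 30 finds no further solutions beyond those listed.
Collected solutions: (2, 1).

Solutions (with |y| ≤ 30): (2, 1).


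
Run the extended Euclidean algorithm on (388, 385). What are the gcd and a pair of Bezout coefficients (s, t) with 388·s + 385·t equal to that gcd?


Euclidean algorithm on (388, 385) — divide until remainder is 0:
  388 = 1 · 385 + 3
  385 = 128 · 3 + 1
  3 = 3 · 1 + 0
gcd(388, 385) = 1.
Track Bezout coefficients alongside the remainders: start with r₀ = 388 = a·1 + b·0 (s = 1, t = 0) and r₁ = 385 = a·0 + b·1 (s = 0, t = 1); each new remainder r_{k+1} = r_{k-1} − q_k·r_k inherits s_{k+1} = s_{k-1} − q_k·s_k, t_{k+1} = t_{k-1} − q_k·t_k, so r_k = a·s_k + b·t_k at every step:
  q = 1: r = 3, s = 1 − 1·0 = 1, t = 0 − 1·1 = -1  (check: 388·1 + 385·(-1) = 3)
  q = 128: r = 1, s = 0 − 128·1 = -128, t = 1 − 128·(-1) = 129  (check: 388·(-128) + 385·129 = 1)
The row with r = 1 (the gcd) gives the Bezout coefficients s = -128, t = 129.
Result: 388 · (-128) + 385 · (129) = 1.

gcd(388, 385) = 1; s = -128, t = 129 (check: 388·(-128) + 385·129 = 1).


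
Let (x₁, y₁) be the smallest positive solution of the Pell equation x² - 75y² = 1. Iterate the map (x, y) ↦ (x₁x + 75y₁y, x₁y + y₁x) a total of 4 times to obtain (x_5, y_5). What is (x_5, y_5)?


Step 1: Find the fundamental solution (x₁, y₁) of x² - 75y² = 1.
  Expand √75 as a continued fraction. a₀ = ⌊√75⌋ = 8; iterate m_{k+1} = d_k·a_k − m_k, d_{k+1} = (75 − m_{k+1}²)/d_k, a_{k+1} = ⌊(a₀ + m_{k+1})/d_{k+1}⌋ (starting m₀ = 0, d₀ = 1), with convergents p_k = a_k·p_{k-1} + p_{k-2}, q_k = a_k·q_{k-1} + q_{k-2} (p₋₁ = 1, q₋₁ = 0):
  k = 0: a₀ = 8; p₀/q₀ = 8/1; p₀² − 75·q₀² = 64 − 75 = -11.
  k = 1: m = 8, d = 11, a = ⌊(8 + 8)/11⌋ = 1; p/q = (1·8 + 1)/(1·1 + 0) = 9/1; p² − 75·q² = 81 − 75 = 6.
  k = 2: m = 3, d = 6, a = ⌊(8 + 3)/6⌋ = 1; p/q = (1·9 + 8)/(1·1 + 1) = 17/2; p² − 75·q² = 289 − 300 = -11.
  k = 3: m = 3, d = 11, a = ⌊(8 + 3)/11⌋ = 1; p/q = (1·17 + 9)/(1·2 + 1) = 26/3; p² − 75·q² = 676 − 675 = 1.
  The first convergent with p² − 75·q² = 1 gives the fundamental solution (x₁, y₁) = (26, 3).
Step 2: Apply the recurrence (x_{n+1}, y_{n+1}) = (x₁x_n + 75y₁y_n, x₁y_n + y₁x_n) repeatedly.
  From (x_1, y_1) = (26, 3): x_2 = 26·26 + 75·3·3 = 1351; y_2 = 26·3 + 3·26 = 156.
  From (x_2, y_2) = (1351, 156): x_3 = 26·1351 + 75·3·156 = 70226; y_3 = 26·156 + 3·1351 = 8109.
  From (x_3, y_3) = (70226, 8109): x_4 = 26·70226 + 75·3·8109 = 3650401; y_4 = 26·8109 + 3·70226 = 421512.
  From (x_4, y_4) = (3650401, 421512): x_5 = 26·3650401 + 75·3·421512 = 189750626; y_5 = 26·421512 + 3·3650401 = 21910515.
Step 3: Verify x_5² - 75·y_5² = 36005300067391876 - 36005300067391875 = 1 (should be 1). ✓

(x_1, y_1) = (26, 3); (x_5, y_5) = (189750626, 21910515).


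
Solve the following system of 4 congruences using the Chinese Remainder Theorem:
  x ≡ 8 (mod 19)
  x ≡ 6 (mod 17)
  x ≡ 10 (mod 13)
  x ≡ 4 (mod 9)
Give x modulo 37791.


Product of moduli M = 19 · 17 · 13 · 9 = 37791.
Merge one congruence at a time:
  Start: x ≡ 8 (mod 19).
  Combine with x ≡ 6 (mod 17); new modulus lcm = 323.
    Write x = 8 + 19·t and substitute into x ≡ 6 (mod 17): 19·t ≡ 6 − 8 = -2 (mod 17).
    Reduce coefficients mod 17: 2·t ≡ 15 (mod 17).
    The inverse of 2 mod 17 is 9 (since 2·9 = 18 = 1·17 + 1), so t ≡ 9·15 = 135 ≡ 16 (mod 17).
    Then x = 8 + 19·16 = 312, valid modulo lcm(19, 17) = 323: x ≡ 312 (mod 323).
  Combine with x ≡ 10 (mod 13); new modulus lcm = 4199.
    Write x = 312 + 323·t and substitute into x ≡ 10 (mod 13): 323·t ≡ 10 − 312 = -302 (mod 13).
    Reduce coefficients mod 13: 11·t ≡ 10 (mod 13).
    The inverse of 11 mod 13 is 6 (since 11·6 = 66 = 5·13 + 1), so t ≡ 6·10 = 60 ≡ 8 (mod 13).
    Then x = 312 + 323·8 = 2896, valid modulo lcm(323, 13) = 4199: x ≡ 2896 (mod 4199).
  Combine with x ≡ 4 (mod 9); new modulus lcm = 37791.
    Write x = 2896 + 4199·t and substitute into x ≡ 4 (mod 9): 4199·t ≡ 4 − 2896 = -2892 (mod 9).
    Reduce coefficients mod 9: 5·t ≡ 6 (mod 9).
    The inverse of 5 mod 9 is 2 (since 5·2 = 10 = 1·9 + 1), so t ≡ 2·6 = 12 ≡ 3 (mod 9).
    Then x = 2896 + 4199·3 = 15493, valid modulo lcm(4199, 9) = 37791: x ≡ 15493 (mod 37791).
Verify against each original: 15493 mod 19 = 8, 15493 mod 17 = 6, 15493 mod 13 = 10, 15493 mod 9 = 4.

x ≡ 15493 (mod 37791).
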